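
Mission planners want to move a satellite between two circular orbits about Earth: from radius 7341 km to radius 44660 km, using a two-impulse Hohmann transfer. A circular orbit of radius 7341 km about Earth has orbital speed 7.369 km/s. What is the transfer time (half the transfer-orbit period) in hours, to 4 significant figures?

t = 5.795 hours

From the circular-orbit relation v² = μ/r at r = 7341 km: μ = v²r = (7.369)² × 7341 = 3.98632×10^5 km³/s².
The Hohmann ellipse has a_t = (r₁ + r₂)/2 = 26000.5 km.
Transfer time t = π√(a_t³/μ) = π√((26000.5)³ / 3.98632×10^5) = 20861 s.
Converting: 20861 s ÷ 3600 s/hour = 5.795 hours.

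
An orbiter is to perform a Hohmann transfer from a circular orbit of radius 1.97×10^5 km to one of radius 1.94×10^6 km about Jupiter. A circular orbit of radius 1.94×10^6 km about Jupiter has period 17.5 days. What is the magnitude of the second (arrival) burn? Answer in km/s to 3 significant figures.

From Kepler's third law T² = 4π²r³/μ at r = 1.94×10^6 km, T = 17.5 days = 17.5 × 86400 s = 1.512×10^6 s: μ = 4π²r³/T² = 1.26084×10^8 km³/s².
Transfer-ellipse semi-major axis a_t = (r₁ + r₂)/2 = (1.970×10^5 + 1.940×10^6)/2 = 1.0685×10^6 km.
Circular speed at r = 1.940×10^6 km: v_c = √(μ/r) = 8.062 km/s.
Transfer-orbit speed at the same r (vis-viva, a = a_t): v_t = √[μ(2/r − 1/a_t)] = 3.462 km/s.
Δv₂ = |v_t − v_c| = |3.462 − 8.062| = 4.600 km/s.

Δv₂ = 4.60 km/s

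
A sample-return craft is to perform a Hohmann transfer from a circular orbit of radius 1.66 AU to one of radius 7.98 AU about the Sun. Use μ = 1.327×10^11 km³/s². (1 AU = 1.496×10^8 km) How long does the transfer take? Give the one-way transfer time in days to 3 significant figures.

In km: r₁ = 1.66 × 1.496×10^8 = 2.48336×10^8 km; r₂ = 7.98 × 1.496×10^8 = 1.193808×10^9 km.
The Hohmann ellipse has a_t = (r₁ + r₂)/2 = 7.21072×10^8 km.
By Kepler's third law the transfer-orbit period is T = 2π√(a_t³/μ), so t = T/2 = 1.670×10^8 s.
Converting: 1.670×10^8 s ÷ 86400 s/day = 1930 days.

t = 1930 days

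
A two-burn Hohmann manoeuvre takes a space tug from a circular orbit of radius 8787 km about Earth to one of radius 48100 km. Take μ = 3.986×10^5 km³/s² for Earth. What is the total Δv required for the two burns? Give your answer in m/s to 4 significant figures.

Δv = 3302 m/s

Transfer-ellipse semi-major axis a_t = (r₁ + r₂)/2 = (8787 + 48100)/2 = 28443.5 km.
Circular speed at r₁: v₁ = √(μ/r₁) = √(3.986×10^5/8787) = 6.735 km/s.
Transfer-orbit speed at r₁ (vis-viva): v_p = √[μ(2/r₁ − 1/a_t)] = 8.758 km/s.
First burn Δv₁ = |v_p − v₁| = 2.023 km/s.
At r₂, v₂ = √(μ/r₂) = 2.879 km/s.
Transfer-orbit speed at r₂: v_a = √[μ(2/r₂ − 1/a_t)] = 1.600 km/s.
Second burn Δv₂ = |v₂ − v_a| = 1.279 km/s.
Δv = Δv₁ + Δv₂ = 2.023 + 1.279 = 3.302 km/s.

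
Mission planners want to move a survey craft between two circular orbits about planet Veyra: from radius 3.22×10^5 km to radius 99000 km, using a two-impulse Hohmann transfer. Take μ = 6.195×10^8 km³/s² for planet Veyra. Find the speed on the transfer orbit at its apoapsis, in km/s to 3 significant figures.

The Hohmann ellipse has a_t = (r₁ + r₂)/2 = 2.105×10^5 km.
The apoapsis of the transfer ellipse is at r = 3.220×10^5 km.
Vis-viva: v = √[μ(2/r − 1/a_t)] = √[6.195×10^8 × (2/3.220×10^5 − 1/2.105×10^5)] = 30.08 km/s.

v = 30.1 km/s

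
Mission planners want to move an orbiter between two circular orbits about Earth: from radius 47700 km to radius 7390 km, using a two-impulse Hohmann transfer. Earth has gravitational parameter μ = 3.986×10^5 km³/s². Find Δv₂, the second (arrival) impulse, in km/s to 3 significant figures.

Δv₂ = 2.32 km/s

Transfer-ellipse semi-major axis a_t = (r₁ + r₂)/2 = (47700 + 7390)/2 = 27545 km.
Circular speed at r = 7390 km: v_c = √(μ/r) = 7.3442 km/s.
Transfer-orbit speed at the same r (vis-viva, a = a_t): v_t = √[μ(2/r − 1/a_t)] = 9.6646 km/s.
Δv₂ = |v_t − v_c| = |9.6646 − 7.3442| = 2.320 km/s.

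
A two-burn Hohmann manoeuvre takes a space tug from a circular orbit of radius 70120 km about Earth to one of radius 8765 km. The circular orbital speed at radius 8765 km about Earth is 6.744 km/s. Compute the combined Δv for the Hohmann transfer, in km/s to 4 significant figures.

From the circular-orbit relation v² = μ/r at r = 8765 km: μ = v²r = (6.744)² × 8765 = 3.98646×10^5 km³/s².
The Hohmann ellipse has a_t = (r₁ + r₂)/2 = 39442.5 km.
At r₁ the circular-orbit speed is v₁ = √(μ/r₁) = 2.384 km/s.
On the transfer ellipse at r₁, vis-viva gives v_a = √[μ(2/r₁ − 1/a_t)] = 1.124 km/s.
First burn Δv₁ = |v_a − v₁| = 1.260 km/s.
At r₂, v₂ = √(μ/r₂) = 6.744 km/s.
Transfer-orbit speed at r₂: v_p = √[μ(2/r₂ − 1/a_t)] = 8.992 km/s.
Second burn Δv₂ = |v₂ − v_p| = 2.248 km/s.
Δv = Δv₁ + Δv₂ = 1.260 + 2.248 = 3.508 km/s.

Δv = 3.508 km/s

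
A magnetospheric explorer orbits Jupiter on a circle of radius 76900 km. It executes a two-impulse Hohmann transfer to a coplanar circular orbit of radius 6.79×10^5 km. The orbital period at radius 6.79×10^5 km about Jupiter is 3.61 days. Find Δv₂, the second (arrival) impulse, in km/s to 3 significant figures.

Δv₂ = 7.51 km/s

From Kepler's third law T² = 4π²r³/μ at r = 6.79×10^5 km, T = 3.61 days = 3.61 × 86400 s = 3.11904×10^5 s: μ = 4π²r³/T² = 1.27036×10^8 km³/s².
The Hohmann ellipse has a_t = (r₁ + r₂)/2 = 3.7795×10^5 km.
On the circular orbit at r = 6.790×10^5 km, v_c = √(μ/r) = 13.678 km/s.
Transfer-orbit speed at the same r (vis-viva, a = a_t): v_t = √[μ(2/r − 1/a_t)] = 6.1699 km/s.
Δv₂ = |v_t − v_c| = |6.1699 − 13.678| = 7.508 km/s.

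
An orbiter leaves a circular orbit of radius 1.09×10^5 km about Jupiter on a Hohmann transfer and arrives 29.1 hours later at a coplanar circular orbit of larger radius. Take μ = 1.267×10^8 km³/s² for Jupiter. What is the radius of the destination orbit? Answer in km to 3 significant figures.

Transfer time t = 29.1 hours = 1.0476×10^5 s, and t = π√(a_t³/μ).
So a_t = (μ t²/π²)^(1/3) = (1.267×10^8 × (1.0476×10^5)² / π²)^(1/3) = 5.2034×10^5 km.
Since a_t = (r₁ + r₂)/2, r₂ = 2a_t − r₁ = 2×5.2034×10^5 − 1.090×10^5 = 9.3168×10^5 km.

r₂ = 9.32×10^5 km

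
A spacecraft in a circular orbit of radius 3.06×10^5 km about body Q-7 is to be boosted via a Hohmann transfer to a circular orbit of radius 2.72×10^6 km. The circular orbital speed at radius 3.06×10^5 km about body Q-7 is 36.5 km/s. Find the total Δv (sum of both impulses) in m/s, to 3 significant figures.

Δv = 19200 m/s

From the circular-orbit relation v² = μ/r at r = 3.06×10^5 km: μ = v²r = (36.5)² × 3.06×10^5 = 4.07668×10^8 km³/s².
Semi-major axis of the transfer orbit: a_t = (3.060×10^5 + 2.720×10^6)/2 = 1.513×10^6 km.
Circular speed at r₁: v₁ = √(μ/r₁) = √(4.07668×10^8/3.060×10^5) = 36.50 km/s.
On the transfer ellipse at r₁, v² = μ(2/r − 1/a) gives v_p = √[μ(2/r₁ − 1/a_t)] = 48.94 km/s.
First burn Δv₁ = |v_p − v₁| = 12.44 km/s.
Circular speed at r₂: v₂ = √(μ/r₂) = 12.2425 km/s.
Transfer-orbit speed at r₂: v_a = √[μ(2/r₂ − 1/a_t)] = 5.50567 km/s.
Second burn Δv₂ = |v₂ − v_a| = 6.737 km/s.
Total Δv = Δv₁ + Δv₂ = 19.18 km/s.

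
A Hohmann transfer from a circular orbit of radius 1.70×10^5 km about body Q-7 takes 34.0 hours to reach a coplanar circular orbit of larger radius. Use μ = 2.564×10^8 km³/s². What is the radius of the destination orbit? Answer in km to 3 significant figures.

r₂ = 1.29×10^6 km

Transfer time t = 34.0 hours = 1.224×10^5 s, and t = π√(a_t³/μ).
So a_t = (μ t²/π²)^(1/3) = (2.564×10^8 × (1.224×10^5)² / π²)^(1/3) = 7.3012×10^5 km.
Since a_t = (r₁ + r₂)/2, r₂ = 2a_t − r₁ = 2×7.3012×10^5 − 1.700×10^5 = 1.29024×10^6 km.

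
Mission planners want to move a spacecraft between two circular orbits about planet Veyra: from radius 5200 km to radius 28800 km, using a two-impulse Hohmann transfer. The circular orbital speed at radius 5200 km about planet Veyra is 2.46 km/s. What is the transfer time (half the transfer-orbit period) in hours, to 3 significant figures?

t = 10.9 hours

From the circular-orbit relation v² = μ/r at r = 5200 km: μ = v²r = (2.46)² × 5200 = 31468.3 km³/s².
The Hohmann ellipse has a_t = (r₁ + r₂)/2 = 17000 km.
By Kepler's third law the transfer-orbit period is T = 2π√(a_t³/μ), so t = T/2 = 39250 s.
Converting: 39250 s ÷ 3600 s/hour = 10.9 hours.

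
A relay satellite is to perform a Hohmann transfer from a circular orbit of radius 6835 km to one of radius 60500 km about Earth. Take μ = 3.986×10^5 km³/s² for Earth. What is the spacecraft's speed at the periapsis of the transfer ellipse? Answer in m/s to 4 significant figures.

v = 10240 m/s

Transfer-ellipse semi-major axis a_t = (r₁ + r₂)/2 = (6835 + 60500)/2 = 33667.5 km.
The periapsis of the transfer ellipse is at r = 6835 km.
Vis-viva: v = √[μ(2/r − 1/a_t)] = √[3.986×10^5 × (2/6835 − 1/33667.5)] = 10.24 km/s.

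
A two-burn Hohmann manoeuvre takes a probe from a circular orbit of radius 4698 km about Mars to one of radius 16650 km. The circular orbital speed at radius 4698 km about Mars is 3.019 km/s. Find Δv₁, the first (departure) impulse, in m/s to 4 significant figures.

Δv₁ = 751.6 m/s

From the circular-orbit relation v² = μ/r at r = 4698 km: μ = v²r = (3.019)² × 4698 = 42819.3 km³/s².
The Hohmann ellipse has a_t = (r₁ + r₂)/2 = 10674 km.
On the circular orbit at r = 4698 km, v_c = √(μ/r) = 3.0190 km/s.
Vis-viva on the transfer ellipse at r = 4698 km gives v_t = √[μ(2/r − 1/a_t)] = 3.7706 km/s.
Δv₁ = |v_t − v_c| = |3.7706 − 3.0190| = 0.7516 km/s.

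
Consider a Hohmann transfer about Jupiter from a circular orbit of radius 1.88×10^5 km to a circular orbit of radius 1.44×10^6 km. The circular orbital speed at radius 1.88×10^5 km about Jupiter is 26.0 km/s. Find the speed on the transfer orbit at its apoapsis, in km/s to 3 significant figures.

From the circular-orbit relation v² = μ/r at r = 1.88×10^5 km: μ = v²r = (26.0)² × 1.88×10^5 = 1.27088×10^8 km³/s².
Transfer-ellipse semi-major axis a_t = (r₁ + r₂)/2 = (1.880×10^5 + 1.440×10^6)/2 = 8.140×10^5 km.
The apoapsis of the transfer ellipse is at r = 1.440×10^6 km.
Applying v² = μ(2/r − 1/a_t): v = 4.515 km/s.

v = 4.51 km/s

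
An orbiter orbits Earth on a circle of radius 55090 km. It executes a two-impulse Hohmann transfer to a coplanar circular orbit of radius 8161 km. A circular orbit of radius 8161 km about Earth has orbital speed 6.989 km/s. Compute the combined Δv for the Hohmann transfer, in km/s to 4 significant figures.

Δv = 3.559 km/s

From the circular-orbit relation v² = μ/r at r = 8161 km: μ = v²r = (6.989)² × 8161 = 3.98633×10^5 km³/s².
Semi-major axis of the transfer orbit: a_t = (55090 + 8161)/2 = 31625.5 km.
At r₁ the circular-orbit speed is v₁ = √(μ/r₁) = 2.690 km/s.
On the transfer ellipse at r₁, vis-viva gives v_a = √[μ(2/r₁ − 1/a_t)] = 1.366 km/s.
First burn Δv₁ = |v_a − v₁| = 1.324 km/s.
At r₂, v₂ = √(μ/r₂) = 6.989 km/s.
Transfer-orbit speed at r₂: v_p = √[μ(2/r₂ − 1/a_t)] = 9.224 km/s.
Second burn Δv₂ = |v₂ − v_p| = 2.235 km/s.
Total Δv = Δv₁ + Δv₂ = 3.559 km/s.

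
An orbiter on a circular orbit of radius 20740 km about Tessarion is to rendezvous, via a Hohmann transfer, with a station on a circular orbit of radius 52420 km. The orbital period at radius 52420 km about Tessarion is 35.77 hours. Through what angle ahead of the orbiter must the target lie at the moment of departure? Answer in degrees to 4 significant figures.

From Kepler's third law T² = 4π²r³/μ at r = 52420 km, T = 35.77 hours = 35.77 × 3600 s = 1.28772×10^5 s: μ = 4π²r³/T² = 3.42932×10^5 km³/s².
Transfer-ellipse semi-major axis a_t = (r₁ + r₂)/2 = (20740 + 52420)/2 = 36580 km.
Transfer time t = π√(a_t³/μ) = 37533 s.
The target's mean motion on its circular orbit is ω₂ = √(μ/r₂³) = 4.8793×10^-5 rad/s.
Angle swept by the target during transfer: ω₂·t = 1.8313 rad = 104.93°.
The orbiter traverses 180° on the transfer ellipse, so the target must lead by 180° − 104.93° = 75.07°.

φ = 75.07°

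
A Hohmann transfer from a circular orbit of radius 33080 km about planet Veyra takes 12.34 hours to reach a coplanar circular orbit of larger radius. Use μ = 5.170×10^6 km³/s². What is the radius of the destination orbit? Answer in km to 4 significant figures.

r₂ = 1.691×10^5 km

Transfer time t = 12.34 hours = 44424 s, and t = π√(a_t³/μ).
So a_t = (μ t²/π²)^(1/3) = (5.170×10^6 × (44424)² / π²)^(1/3) = 1.0111×10^5 km.
Since a_t = (r₁ + r₂)/2, r₂ = 2a_t − r₁ = 2×1.0111×10^5 − 33080 = 1.6914×10^5 km.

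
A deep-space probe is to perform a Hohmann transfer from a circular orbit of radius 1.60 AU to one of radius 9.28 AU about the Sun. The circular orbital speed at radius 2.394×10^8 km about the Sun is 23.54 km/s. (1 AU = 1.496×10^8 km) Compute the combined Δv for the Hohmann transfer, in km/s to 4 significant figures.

Δv = 11.68 km/s

From the circular-orbit relation v² = μ/r at r = 2.394×10^8 km: μ = v²r = (23.54)² × 2.394×10^8 = 1.32659×10^11 km³/s².
In km: r₁ = 1.60 × 1.496×10^8 = 2.3936×10^8 km; r₂ = 9.28 × 1.496×10^8 = 1.388288×10^9 km.
Transfer-ellipse semi-major axis a_t = (r₁ + r₂)/2 = (2.3936×10^8 + 1.388288×10^9)/2 = 8.13824×10^8 km.
At r₁ the circular-orbit speed is v₁ = √(μ/r₁) = 23.542 km/s.
Transfer-orbit speed at r₁ (vis-viva): v_p = √[μ(2/r₁ − 1/a_t)] = 30.748 km/s.
First burn Δv₁ = |v_p − v₁| = 7.206 km/s.
At r₂, v₂ = √(μ/r₂) = 9.775 km/s.
Transfer-orbit speed at r₂: v_a = √[μ(2/r₂ − 1/a_t)] = 5.301 km/s.
Second burn Δv₂ = |v₂ − v_a| = 4.474 km/s.
Δv = Δv₁ + Δv₂ = 7.206 + 4.474 = 11.68 km/s.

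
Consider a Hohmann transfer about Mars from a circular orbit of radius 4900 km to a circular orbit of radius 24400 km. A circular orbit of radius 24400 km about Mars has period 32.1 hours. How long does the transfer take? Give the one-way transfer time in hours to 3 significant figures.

t = 7.47 hours

From Kepler's third law T² = 4π²r³/μ at r = 24400 km, T = 32.1 hours = 32.1 × 3600 s = 1.1556×10^5 s: μ = 4π²r³/T² = 42945.2 km³/s².
Transfer-ellipse semi-major axis a_t = (r₁ + r₂)/2 = (4900 + 24400)/2 = 14650 km.
Half the transfer-orbit period gives t = π√(a_t³/μ) = 26880 s.
Converting: 26880 s ÷ 3600 s/hour = 7.47 hours.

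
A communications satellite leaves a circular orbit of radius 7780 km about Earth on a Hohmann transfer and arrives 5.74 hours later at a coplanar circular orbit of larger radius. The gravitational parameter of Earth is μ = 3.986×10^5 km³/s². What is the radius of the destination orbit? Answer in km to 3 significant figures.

r₂ = 43900 km

Transfer time t = 5.74 hours = 20664 s, and t = π√(a_t³/μ).
So a_t = (μ t²/π²)^(1/3) = (3.986×10^5 × (20664)² / π²)^(1/3) = 25836 km.
Since a_t = (r₁ + r₂)/2, r₂ = 2a_t − r₁ = 2×25836 − 7780 = 43892 km.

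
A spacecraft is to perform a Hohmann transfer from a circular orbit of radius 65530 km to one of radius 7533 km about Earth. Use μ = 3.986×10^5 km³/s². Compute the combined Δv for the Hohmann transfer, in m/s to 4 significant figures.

The Hohmann ellipse has a_t = (r₁ + r₂)/2 = 36531.5 km.
At r₁ the circular-orbit speed is v₁ = √(μ/r₁) = 2.46632 km/s.
Transfer-orbit speed at r₁ (v² = μ(2/r − 1/a)): v_a = √[μ(2/r₁ − 1/a_t)] = 1.11995 km/s.
First burn Δv₁ = |v_a − v₁| = 1.3464 km/s.
At r₂, v₂ = √(μ/r₂) = 7.2742 km/s.
Transfer-orbit speed at r₂: v_p = √[μ(2/r₂ − 1/a_t)] = 9.7425 km/s.
Second burn Δv₂ = |v₂ − v_p| = 2.4683 km/s.
Δv = Δv₁ + Δv₂ = 1.3464 + 2.4683 = 3.815 km/s.

Δv = 3815 m/s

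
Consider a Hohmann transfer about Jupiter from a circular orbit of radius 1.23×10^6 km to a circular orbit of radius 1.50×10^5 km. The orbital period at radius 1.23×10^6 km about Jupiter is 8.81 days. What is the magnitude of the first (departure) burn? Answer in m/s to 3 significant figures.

Δv₁ = 5420 m/s

From Kepler's third law T² = 4π²r³/μ at r = 1.23×10^6 km, T = 8.81 days = 8.81 × 86400 s = 7.61184×10^5 s: μ = 4π²r³/T² = 1.26793×10^8 km³/s².
The Hohmann ellipse has a_t = (r₁ + r₂)/2 = 6.900×10^5 km.
Circular speed at r = 1.230×10^6 km: v_c = √(μ/r) = 10.153 km/s.
Vis-viva on the transfer ellipse at r = 1.230×10^6 km gives v_t = √[μ(2/r − 1/a_t)] = 4.7339 km/s.
Δv₁ = |v_t − v_c| = |4.7339 − 10.153| = 5.419 km/s.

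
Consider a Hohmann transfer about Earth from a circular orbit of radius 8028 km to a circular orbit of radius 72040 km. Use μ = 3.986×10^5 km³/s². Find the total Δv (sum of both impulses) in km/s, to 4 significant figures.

Δv = 3.705 km/s

The Hohmann ellipse has a_t = (r₁ + r₂)/2 = 40034 km.
Circular speed at r₁: v₁ = √(μ/r₁) = √(3.986×10^5/8028) = 7.046 km/s.
Transfer-orbit speed at r₁ (vis-viva): v_p = √[μ(2/r₁ − 1/a_t)] = 9.452 km/s.
First burn Δv₁ = |v_p − v₁| = 2.406 km/s.
At r₂, v₂ = √(μ/r₂) = 2.352 km/s.
Transfer-orbit speed at r₂: v_a = √[μ(2/r₂ − 1/a_t)] = 1.053 km/s.
Second burn Δv₂ = |v₂ − v_a| = 1.299 km/s.
Total Δv = Δv₁ + Δv₂ = 3.705 km/s.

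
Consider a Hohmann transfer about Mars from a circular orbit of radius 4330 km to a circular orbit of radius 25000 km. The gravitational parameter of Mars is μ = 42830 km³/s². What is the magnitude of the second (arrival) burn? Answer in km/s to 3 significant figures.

Δv₂ = 0.598 km/s

Semi-major axis of the transfer orbit: a_t = (4330 + 25000)/2 = 14665 km.
On the circular orbit at r = 25000 km, v_c = √(μ/r) = 1.3089 km/s.
Vis-viva on the transfer ellipse at r = 25000 km gives v_t = √[μ(2/r − 1/a_t)] = 0.71122 km/s.
Δv₂ = |v_t − v_c| = |0.71122 − 1.3089| = 0.5977 km/s.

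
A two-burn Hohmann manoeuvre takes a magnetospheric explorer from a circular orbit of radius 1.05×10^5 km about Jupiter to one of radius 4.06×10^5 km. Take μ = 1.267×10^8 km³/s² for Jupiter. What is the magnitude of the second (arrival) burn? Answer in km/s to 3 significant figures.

The Hohmann ellipse has a_t = (r₁ + r₂)/2 = 2.555×10^5 km.
Circular speed at r = 4.060×10^5 km: v_c = √(μ/r) = 17.6655 km/s.
Vis-viva on the transfer ellipse at r = 4.060×10^5 km gives v_t = √[μ(2/r − 1/a_t)] = 11.3246 km/s.
Δv₂ = |v_t − v_c| = |11.3246 − 17.6655| = 6.341 km/s.

Δv₂ = 6.34 km/s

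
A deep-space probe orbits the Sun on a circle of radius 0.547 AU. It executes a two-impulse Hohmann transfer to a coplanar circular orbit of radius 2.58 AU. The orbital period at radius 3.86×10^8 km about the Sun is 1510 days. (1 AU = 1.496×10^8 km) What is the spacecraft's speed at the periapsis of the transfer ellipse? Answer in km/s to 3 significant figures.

From Kepler's third law T² = 4π²r³/μ at r = 3.86×10^8 km, T = 1510 days = 1510 × 86400 s = 1.30464×10^8 s: μ = 4π²r³/T² = 1.33395×10^11 km³/s².
In km: r₁ = 0.547 × 1.496×10^8 = 8.18312×10^7 km; r₂ = 2.58 × 1.496×10^8 = 3.85968×10^8 km.
Transfer-ellipse semi-major axis a_t = (r₁ + r₂)/2 = (8.18312×10^7 + 3.85968×10^8)/2 = 2.338996×10^8 km.
The periapsis of the transfer ellipse is at r = 8.18312×10^7 km.
Vis-viva: v = √[μ(2/r − 1/a_t)] = √[1.33395×10^11 × (2/8.18312×10^7 − 1/2.338996×10^8)] = 51.86 km/s.

v = 51.9 km/s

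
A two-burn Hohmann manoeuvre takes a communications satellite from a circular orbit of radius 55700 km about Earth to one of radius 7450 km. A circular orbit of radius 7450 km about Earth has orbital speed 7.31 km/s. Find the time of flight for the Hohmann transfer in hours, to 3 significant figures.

From the circular-orbit relation v² = μ/r at r = 7450 km: μ = v²r = (7.31)² × 7450 = 3.98099×10^5 km³/s².
Transfer-ellipse semi-major axis a_t = (r₁ + r₂)/2 = (55700 + 7450)/2 = 31575 km.
By Kepler's third law the transfer-orbit period is T = 2π√(a_t³/μ), so t = T/2 = 27940 s.
Converting: 27940 s ÷ 3600 s/hour = 7.76 hours.

t = 7.76 hours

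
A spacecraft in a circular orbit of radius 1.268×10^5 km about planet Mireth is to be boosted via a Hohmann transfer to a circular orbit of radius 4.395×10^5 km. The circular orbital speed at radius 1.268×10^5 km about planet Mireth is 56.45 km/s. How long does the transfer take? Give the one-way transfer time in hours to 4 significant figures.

t = 6.541 hours

From the circular-orbit relation v² = μ/r at r = 1.268×10^5 km: μ = v²r = (56.45)² × 1.268×10^5 = 4.04061×10^8 km³/s².
Transfer-ellipse semi-major axis a_t = (r₁ + r₂)/2 = (1.268×10^5 + 4.395×10^5)/2 = 2.8315×10^5 km.
Half the transfer-orbit period gives t = π√(a_t³/μ) = 23548 s.
Converting: 23548 s ÷ 3600 s/hour = 6.541 hours.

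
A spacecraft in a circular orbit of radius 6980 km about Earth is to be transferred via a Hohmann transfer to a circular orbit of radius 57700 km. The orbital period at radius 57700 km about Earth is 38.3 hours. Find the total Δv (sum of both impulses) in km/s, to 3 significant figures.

From Kepler's third law T² = 4π²r³/μ at r = 57700 km, T = 38.3 hours = 38.3 × 3600 s = 1.3788×10^5 s: μ = 4π²r³/T² = 3.98919×10^5 km³/s².
The Hohmann ellipse has a_t = (r₁ + r₂)/2 = 32340 km.
At r₁ the circular-orbit speed is v₁ = √(μ/r₁) = 7.5599 km/s.
Transfer-orbit speed at r₁ (vis-viva): v_p = √[μ(2/r₁ − 1/a_t)] = 10.098 km/s.
First burn Δv₁ = |v_p − v₁| = 2.538 km/s.
Circular speed at r₂: v₂ = √(μ/r₂) = 2.6294 km/s.
Transfer-orbit speed at r₂: v_a = √[μ(2/r₂ − 1/a_t)] = 1.2216 km/s.
Second burn Δv₂ = |v₂ − v_a| = 1.408 km/s.
Δv = Δv₁ + Δv₂ = 2.538 + 1.408 = 3.946 km/s.

Δv = 3.95 km/s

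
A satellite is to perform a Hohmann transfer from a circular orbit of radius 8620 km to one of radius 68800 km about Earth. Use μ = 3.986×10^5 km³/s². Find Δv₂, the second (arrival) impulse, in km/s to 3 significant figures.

The Hohmann ellipse has a_t = (r₁ + r₂)/2 = 38710 km.
Circular speed at r = 68800 km: v_c = √(μ/r) = 2.407 km/s.
Transfer-orbit speed at the same r (vis-viva, a = a_t): v_t = √[μ(2/r − 1/a_t)] = 1.136 km/s.
Δv₂ = |v_t − v_c| = |1.136 − 2.407| = 1.271 km/s.

Δv₂ = 1.27 km/s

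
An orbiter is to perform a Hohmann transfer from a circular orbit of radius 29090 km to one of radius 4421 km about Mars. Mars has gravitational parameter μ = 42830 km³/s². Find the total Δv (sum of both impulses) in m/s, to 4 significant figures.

Δv = 1579 m/s

Transfer-ellipse semi-major axis a_t = (r₁ + r₂)/2 = (29090 + 4421)/2 = 16755.5 km.
Circular speed at r₁: v₁ = √(μ/r₁) = √(42830/29090) = 1.2134 km/s.
On the transfer ellipse at r₁, vis-viva gives v_a = √[μ(2/r₁ − 1/a_t)] = 0.62328 km/s.
First burn Δv₁ = |v_a − v₁| = 0.5901 km/s.
At r₂, v₂ = √(μ/r₂) = 3.11253 km/s.
Transfer-orbit speed at r₂: v_p = √[μ(2/r₂ − 1/a_t)] = 4.10116 km/s.
Second burn Δv₂ = |v₂ − v_p| = 0.9886 km/s.
Δv = Δv₁ + Δv₂ = 0.5901 + 0.9886 = 1.579 km/s.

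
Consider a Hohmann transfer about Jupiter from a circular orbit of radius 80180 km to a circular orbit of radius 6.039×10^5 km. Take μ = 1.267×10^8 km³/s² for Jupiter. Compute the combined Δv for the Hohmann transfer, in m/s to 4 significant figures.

Transfer-ellipse semi-major axis a_t = (r₁ + r₂)/2 = (80180 + 6.039×10^5)/2 = 3.4204×10^5 km.
At r₁ the circular-orbit speed is v₁ = √(μ/r₁) = 39.75 km/s.
On the transfer ellipse at r₁, vis-viva gives v_p = √[μ(2/r₁ − 1/a_t)] = 52.82 km/s.
First burn Δv₁ = |v_p − v₁| = 13.07 km/s.
Circular speed at r₂: v₂ = √(μ/r₂) = 14.485 km/s.
Transfer-orbit speed at r₂: v_a = √[μ(2/r₂ − 1/a_t)] = 7.0129 km/s.
Second burn Δv₂ = |v₂ − v_a| = 7.472 km/s.
Δv = Δv₁ + Δv₂ = 13.07 + 7.472 = 20.54 km/s.

Δv = 20540 m/s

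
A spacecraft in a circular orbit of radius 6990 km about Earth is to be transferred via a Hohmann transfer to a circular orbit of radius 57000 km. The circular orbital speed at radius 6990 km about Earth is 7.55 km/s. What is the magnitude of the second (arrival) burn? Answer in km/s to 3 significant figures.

Δv₂ = 1.41 km/s

From the circular-orbit relation v² = μ/r at r = 6990 km: μ = v²r = (7.55)² × 6990 = 3.98447×10^5 km³/s².
The Hohmann ellipse has a_t = (r₁ + r₂)/2 = 31995 km.
On the circular orbit at r = 57000 km, v_c = √(μ/r) = 2.644 km/s.
Transfer-orbit speed at the same r (vis-viva, a = a_t): v_t = √[μ(2/r − 1/a_t)] = 1.236 km/s.
Δv₂ = |v_t − v_c| = |1.236 − 2.644| = 1.408 km/s.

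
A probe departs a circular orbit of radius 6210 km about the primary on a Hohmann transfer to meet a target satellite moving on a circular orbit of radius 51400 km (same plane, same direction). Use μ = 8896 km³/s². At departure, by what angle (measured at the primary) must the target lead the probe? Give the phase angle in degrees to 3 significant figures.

φ = 104°

Transfer-ellipse semi-major axis a_t = (r₁ + r₂)/2 = (6210 + 51400)/2 = 28805 km.
The half-period of the transfer ellipse is t = π√(a_t³/μ) = 1.62837×10^5 s.
Target angular speed ω₂ = √(μ/r₂³) = 8.09380×10^-6 rad/s.
Angle swept by the target during transfer: ω₂·t = 1.31797 rad = 75.51°.
The probe traverses 180° on the transfer ellipse, so the target must lead by 180° − 75.51° = 104°.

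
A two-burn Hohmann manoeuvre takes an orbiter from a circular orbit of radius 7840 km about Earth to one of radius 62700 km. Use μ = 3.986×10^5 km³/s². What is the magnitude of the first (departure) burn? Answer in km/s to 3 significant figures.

Semi-major axis of the transfer orbit: a_t = (7840 + 62700)/2 = 35270 km.
Circular speed at r = 7840 km: v_c = √(μ/r) = 7.130 km/s.
Vis-viva on the transfer ellipse at r = 7840 km gives v_t = √[μ(2/r − 1/a_t)] = 9.507 km/s.
Δv₁ = |v_t − v_c| = |9.507 − 7.130| = 2.377 km/s.

Δv₁ = 2.38 km/s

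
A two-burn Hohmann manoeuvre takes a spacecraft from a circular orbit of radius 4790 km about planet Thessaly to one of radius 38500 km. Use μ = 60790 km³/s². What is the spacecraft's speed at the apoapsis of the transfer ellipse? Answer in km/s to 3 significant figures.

The Hohmann ellipse has a_t = (r₁ + r₂)/2 = 21645 km.
The apoapsis of the transfer ellipse is at r = 38500 km.
From the vis-viva equation, v = √[μ(2/r − 1/a_t)] = 0.5911 km/s.

v = 0.591 km/s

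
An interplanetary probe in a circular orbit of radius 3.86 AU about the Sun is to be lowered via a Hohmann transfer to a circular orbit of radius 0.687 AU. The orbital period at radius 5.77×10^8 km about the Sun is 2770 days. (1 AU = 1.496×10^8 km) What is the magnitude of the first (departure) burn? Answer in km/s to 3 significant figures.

From Kepler's third law T² = 4π²r³/μ at r = 5.77×10^8 km, T = 2770 days = 2770 × 86400 s = 2.39328×10^8 s: μ = 4π²r³/T² = 1.32404×10^11 km³/s².
In km: r₁ = 3.86 × 1.496×10^8 = 5.77456×10^8 km; r₂ = 0.687 × 1.496×10^8 = 1.027752×10^8 km.
Transfer-ellipse semi-major axis a_t = (r₁ + r₂)/2 = (5.77456×10^8 + 1.027752×10^8)/2 = 3.401156×10^8 km.
On the circular orbit at r = 5.77456×10^8 km, v_c = √(μ/r) = 15.142 km/s.
Vis-viva on the transfer ellipse at r = 5.77456×10^8 km gives v_t = √[μ(2/r − 1/a_t)] = 8.3238 km/s.
Δv₁ = |v_t − v_c| = |8.3238 − 15.142| = 6.818 km/s.

Δv₁ = 6.82 km/s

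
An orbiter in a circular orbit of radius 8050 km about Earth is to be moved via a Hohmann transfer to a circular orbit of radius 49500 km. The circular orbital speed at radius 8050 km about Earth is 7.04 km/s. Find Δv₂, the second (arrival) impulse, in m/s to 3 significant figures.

From the circular-orbit relation v² = μ/r at r = 8050 km: μ = v²r = (7.04)² × 8050 = 3.98971×10^5 km³/s².
The Hohmann ellipse has a_t = (r₁ + r₂)/2 = 28775 km.
Circular speed at r = 49500 km: v_c = √(μ/r) = 2.839 km/s.
Vis-viva on the transfer ellipse at r = 49500 km gives v_t = √[μ(2/r − 1/a_t)] = 1.502 km/s.
Δv₂ = |v_t − v_c| = |1.502 − 2.839| = 1.337 km/s.

Δv₂ = 1340 m/s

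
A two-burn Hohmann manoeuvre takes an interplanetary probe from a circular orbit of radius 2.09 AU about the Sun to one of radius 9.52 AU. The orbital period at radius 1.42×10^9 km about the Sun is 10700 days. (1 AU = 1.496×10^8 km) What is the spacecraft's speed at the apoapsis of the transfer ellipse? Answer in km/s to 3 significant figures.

v = 5.78 km/s

From Kepler's third law T² = 4π²r³/μ at r = 1.42×10^9 km, T = 10700 days = 10700 × 86400 s = 9.2448×10^8 s: μ = 4π²r³/T² = 1.32260×10^11 km³/s².
In km: r₁ = 2.09 × 1.496×10^8 = 3.12664×10^8 km; r₂ = 9.52 × 1.496×10^8 = 1.424192×10^9 km.
Transfer-ellipse semi-major axis a_t = (r₁ + r₂)/2 = (3.12664×10^8 + 1.424192×10^9)/2 = 8.68428×10^8 km.
At apoapsis, r = 1.424192×10^9 km.
Applying v² = μ(2/r − 1/a_t): v = 5.782 km/s.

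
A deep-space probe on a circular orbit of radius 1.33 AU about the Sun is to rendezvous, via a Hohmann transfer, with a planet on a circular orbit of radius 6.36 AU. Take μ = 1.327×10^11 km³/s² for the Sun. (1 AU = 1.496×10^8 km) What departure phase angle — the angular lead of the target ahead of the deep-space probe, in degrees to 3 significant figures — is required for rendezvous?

φ = 95.4°

In km: r₁ = 1.33 × 1.496×10^8 = 1.98968×10^8 km; r₂ = 6.36 × 1.496×10^8 = 9.51456×10^8 km.
Semi-major axis of the transfer orbit: a_t = (1.98968×10^8 + 9.51456×10^8)/2 = 5.75212×10^8 km.
The half-period of the transfer ellipse is t = π√(a_t³/μ) = 1.190×10^8 s.
The target's mean motion on its circular orbit is ω₂ = √(μ/r₂³) = 1.241×10^-8 rad/s.
Angle swept by the target during transfer: ω₂·t = 1.4768 rad = 84.61°.
The deep-space probe traverses 180° on the transfer ellipse, so the target must lead by 180° − 84.61° = 95.4°.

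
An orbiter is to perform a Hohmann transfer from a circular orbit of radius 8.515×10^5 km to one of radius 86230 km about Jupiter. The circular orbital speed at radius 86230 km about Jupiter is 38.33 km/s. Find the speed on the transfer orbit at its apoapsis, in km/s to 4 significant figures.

v = 5.231 km/s

From the circular-orbit relation v² = μ/r at r = 86230 km: μ = v²r = (38.33)² × 86230 = 1.26688×10^8 km³/s².
Semi-major axis of the transfer orbit: a_t = (8.515×10^5 + 86230)/2 = 4.68865×10^5 km.
The apoapsis of the transfer ellipse is at r = 8.515×10^5 km.
Vis-viva: v = √[μ(2/r − 1/a_t)] = √[1.26688×10^8 × (2/8.515×10^5 − 1/4.68865×10^5)] = 5.231 km/s.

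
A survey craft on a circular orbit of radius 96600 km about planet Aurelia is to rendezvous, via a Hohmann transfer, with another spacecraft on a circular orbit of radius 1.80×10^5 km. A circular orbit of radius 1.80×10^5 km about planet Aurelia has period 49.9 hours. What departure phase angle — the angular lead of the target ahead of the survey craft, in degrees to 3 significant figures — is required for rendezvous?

From Kepler's third law T² = 4π²r³/μ at r = 1.80×10^5 km, T = 49.9 hours = 49.9 × 3600 s = 1.7964×10^5 s: μ = 4π²r³/T² = 7.13463×10^6 km³/s².
Transfer-ellipse semi-major axis a_t = (r₁ + r₂)/2 = (96600 + 1.800×10^5)/2 = 1.383×10^5 km.
Transfer time t = π√(a_t³/μ) = 60490 s.
The target's mean motion on its circular orbit is ω₂ = √(μ/r₂³) = 3.498×10^-5 rad/s.
Angle swept by the target during transfer: ω₂·t = 2.116 rad = 121.2°.
The survey craft traverses 180° on the transfer ellipse, so the target must lead by 180° − 121.2° = 58.8°.

φ = 58.8°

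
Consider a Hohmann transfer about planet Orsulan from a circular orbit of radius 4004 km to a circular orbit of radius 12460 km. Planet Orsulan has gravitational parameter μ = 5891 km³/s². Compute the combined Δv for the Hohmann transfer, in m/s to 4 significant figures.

Δv = 487.4 m/s

Semi-major axis of the transfer orbit: a_t = (4004 + 12460)/2 = 8232 km.
At r₁ the circular-orbit speed is v₁ = √(μ/r₁) = 1.2130 km/s.
Transfer-orbit speed at r₁ (vis-viva): v_p = √[μ(2/r₁ − 1/a_t)] = 1.4923 km/s.
First burn Δv₁ = |v_p − v₁| = 0.2793 km/s.
At r₂, v₂ = √(μ/r₂) = 0.6876 km/s.
Transfer-orbit speed at r₂: v_a = √[μ(2/r₂ − 1/a_t)] = 0.4795 km/s.
Second burn Δv₂ = |v₂ − v_a| = 0.2081 km/s.
Δv = Δv₁ + Δv₂ = 0.2793 + 0.2081 = 0.4874 km/s.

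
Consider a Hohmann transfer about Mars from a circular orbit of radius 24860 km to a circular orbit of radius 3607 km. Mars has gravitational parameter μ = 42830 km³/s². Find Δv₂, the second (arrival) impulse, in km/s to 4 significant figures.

Δv₂ = 1.108 km/s

Semi-major axis of the transfer orbit: a_t = (24860 + 3607)/2 = 14233.5 km.
On the circular orbit at r = 3607 km, v_c = √(μ/r) = 3.446 km/s.
Transfer-orbit speed at the same r (vis-viva, a = a_t): v_t = √[μ(2/r − 1/a_t)] = 4.554 km/s.
Δv₂ = |v_t − v_c| = |4.554 − 3.446| = 1.108 km/s.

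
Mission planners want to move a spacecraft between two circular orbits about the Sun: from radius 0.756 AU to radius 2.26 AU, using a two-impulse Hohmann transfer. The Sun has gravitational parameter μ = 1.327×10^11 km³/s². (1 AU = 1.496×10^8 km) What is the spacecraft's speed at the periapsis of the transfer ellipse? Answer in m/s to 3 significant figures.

In km: r₁ = 0.756 × 1.496×10^8 = 1.130976×10^8 km; r₂ = 2.26 × 1.496×10^8 = 3.38096×10^8 km.
Transfer-ellipse semi-major axis a_t = (r₁ + r₂)/2 = (1.130976×10^8 + 3.38096×10^8)/2 = 2.255968×10^8 km.
The periapsis of the transfer ellipse is at r = 1.130976×10^8 km.
From the vis-viva equation, v = √[μ(2/r − 1/a_t)] = 41.93 km/s.

v = 41900 m/s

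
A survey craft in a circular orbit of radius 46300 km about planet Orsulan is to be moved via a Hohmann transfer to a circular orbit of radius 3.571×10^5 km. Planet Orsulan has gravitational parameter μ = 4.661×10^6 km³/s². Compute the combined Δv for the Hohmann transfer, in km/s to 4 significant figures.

Transfer-ellipse semi-major axis a_t = (r₁ + r₂)/2 = (46300 + 3.571×10^5)/2 = 2.017×10^5 km.
Circular speed at r₁: v₁ = √(μ/r₁) = √(4.661×10^6/46300) = 10.033 km/s.
On the transfer ellipse at r₁, v² = μ(2/r − 1/a) gives v_p = √[μ(2/r₁ − 1/a_t)] = 13.350 km/s.
First burn Δv₁ = |v_p − v₁| = 3.317 km/s.
Circular speed at r₂: v₂ = √(μ/r₂) = 3.613 km/s.
Transfer-orbit speed at r₂: v_a = √[μ(2/r₂ − 1/a_t)] = 1.731 km/s.
Second burn Δv₂ = |v₂ − v_a| = 1.882 km/s.
Total Δv = Δv₁ + Δv₂ = 5.199 km/s.

Δv = 5.199 km/s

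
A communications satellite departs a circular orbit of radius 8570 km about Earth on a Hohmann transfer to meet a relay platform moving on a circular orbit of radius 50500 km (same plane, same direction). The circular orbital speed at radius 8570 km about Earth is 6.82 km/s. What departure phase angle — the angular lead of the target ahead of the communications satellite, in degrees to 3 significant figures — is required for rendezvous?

φ = 99.5°

From the circular-orbit relation v² = μ/r at r = 8570 km: μ = v²r = (6.82)² × 8570 = 3.98611×10^5 km³/s².
Transfer-ellipse semi-major axis a_t = (r₁ + r₂)/2 = (8570 + 50500)/2 = 29535 km.
Transfer time t = π√(a_t³/μ) = 25257 s.
The target's mean motion on its circular orbit is ω₂ = √(μ/r₂³) = 5.5634×10^-5 rad/s.
Angle swept by the target during transfer: ω₂·t = 1.4051 rad = 80.51°.
Arrival is 180° from departure on the ellipse, so φ = 180° − 80.51° = 99.5°.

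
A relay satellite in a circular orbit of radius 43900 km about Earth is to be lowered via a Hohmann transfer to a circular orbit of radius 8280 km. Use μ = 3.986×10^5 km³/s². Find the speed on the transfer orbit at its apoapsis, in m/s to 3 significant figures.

v = 1700 m/s

The Hohmann ellipse has a_t = (r₁ + r₂)/2 = 26090 km.
The apoapsis of the transfer ellipse is at r = 43900 km.
From the vis-viva equation, v = √[μ(2/r − 1/a_t)] = 1.698 km/s.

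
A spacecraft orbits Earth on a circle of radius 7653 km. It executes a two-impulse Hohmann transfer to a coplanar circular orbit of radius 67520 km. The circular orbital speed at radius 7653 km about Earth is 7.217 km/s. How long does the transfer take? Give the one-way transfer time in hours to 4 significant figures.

t = 10.07 hours

From the circular-orbit relation v² = μ/r at r = 7653 km: μ = v²r = (7.217)² × 7653 = 3.98607×10^5 km³/s².
Transfer-ellipse semi-major axis a_t = (r₁ + r₂)/2 = (7653 + 67520)/2 = 37586.5 km.
By Kepler's third law the transfer-orbit period is T = 2π√(a_t³/μ), so t = T/2 = 36260 s.
Converting: 36260 s ÷ 3600 s/hour = 10.07 hours.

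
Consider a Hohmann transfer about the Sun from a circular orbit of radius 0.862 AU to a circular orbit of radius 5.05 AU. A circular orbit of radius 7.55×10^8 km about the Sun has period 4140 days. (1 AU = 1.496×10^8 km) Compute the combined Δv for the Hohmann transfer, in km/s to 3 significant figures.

Δv = 16.0 km/s

From Kepler's third law T² = 4π²r³/μ at r = 7.55×10^8 km, T = 4140 days = 4140 × 86400 s = 3.57696×10^8 s: μ = 4π²r³/T² = 1.32792×10^11 km³/s².
In km: r₁ = 0.862 × 1.496×10^8 = 1.289552×10^8 km; r₂ = 5.05 × 1.496×10^8 = 7.5548×10^8 km.
Semi-major axis of the transfer orbit: a_t = (1.289552×10^8 + 7.5548×10^8)/2 = 4.422176×10^8 km.
Circular speed at r₁: v₁ = √(μ/r₁) = √(1.32792×10^11/1.289552×10^8) = 32.090 km/s.
Transfer-orbit speed at r₁ (vis-viva): v_p = √[μ(2/r₁ − 1/a_t)] = 41.943 km/s.
First burn Δv₁ = |v_p − v₁| = 9.853 km/s.
Circular speed at r₂: v₂ = √(μ/r₂) = 13.258 km/s.
Transfer-orbit speed at r₂: v_a = √[μ(2/r₂ − 1/a_t)] = 7.1594 km/s.
Second burn Δv₂ = |v₂ − v_a| = 6.099 km/s.
Total Δv = Δv₁ + Δv₂ = 15.95 km/s.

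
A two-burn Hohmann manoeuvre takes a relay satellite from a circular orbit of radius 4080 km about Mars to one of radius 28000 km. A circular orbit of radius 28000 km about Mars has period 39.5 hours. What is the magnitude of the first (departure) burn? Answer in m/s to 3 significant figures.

Δv₁ = 1040 m/s

From Kepler's third law T² = 4π²r³/μ at r = 28000 km, T = 39.5 hours = 39.5 × 3600 s = 1.422×10^5 s: μ = 4π²r³/T² = 42858.3 km³/s².
Transfer-ellipse semi-major axis a_t = (r₁ + r₂)/2 = (4080 + 28000)/2 = 16040 km.
On the circular orbit at r = 4080 km, v_c = √(μ/r) = 3.241 km/s.
Vis-viva on the transfer ellipse at r = 4080 km gives v_t = √[μ(2/r − 1/a_t)] = 4.282 km/s.
Δv₁ = |v_t − v_c| = |4.282 − 3.241| = 1.041 km/s.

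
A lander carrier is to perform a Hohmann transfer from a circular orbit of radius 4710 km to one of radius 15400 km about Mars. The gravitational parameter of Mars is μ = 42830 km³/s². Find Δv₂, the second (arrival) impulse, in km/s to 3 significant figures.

Semi-major axis of the transfer orbit: a_t = (4710 + 15400)/2 = 10055 km.
Circular speed at r = 15400 km: v_c = √(μ/r) = 1.6677 km/s.
Transfer-orbit speed at the same r (vis-viva, a = a_t): v_t = √[μ(2/r − 1/a_t)] = 1.1414 km/s.
Δv₂ = |v_t − v_c| = |1.1414 − 1.6677| = 0.5263 km/s.

Δv₂ = 0.526 km/s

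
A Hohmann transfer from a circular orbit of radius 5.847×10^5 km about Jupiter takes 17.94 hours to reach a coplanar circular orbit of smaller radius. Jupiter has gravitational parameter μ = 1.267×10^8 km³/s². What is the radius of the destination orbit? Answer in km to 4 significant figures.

Transfer time t = 17.94 hours = 64584 s, and t = π√(a_t³/μ).
So a_t = (μ t²/π²)^(1/3) = (1.267×10^8 × (64584)² / π²)^(1/3) = 3.7691×10^5 km.
Since a_t = (r₁ + r₂)/2, r₂ = 2a_t − r₁ = 2×3.7691×10^5 − 5.847×10^5 = 1.6912×10^5 km.

r₂ = 1.691×10^5 km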